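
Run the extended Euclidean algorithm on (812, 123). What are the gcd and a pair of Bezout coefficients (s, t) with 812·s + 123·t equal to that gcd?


Euclidean algorithm on (812, 123) — divide until remainder is 0:
  812 = 6 · 123 + 74
  123 = 1 · 74 + 49
  74 = 1 · 49 + 25
  49 = 1 · 25 + 24
  25 = 1 · 24 + 1
  24 = 24 · 1 + 0
gcd(812, 123) = 1.
Track Bezout coefficients alongside the remainders: start with r₀ = 812 = a·1 + b·0 (s = 1, t = 0) and r₁ = 123 = a·0 + b·1 (s = 0, t = 1); each new remainder r_{k+1} = r_{k-1} − q_k·r_k inherits s_{k+1} = s_{k-1} − q_k·s_k, t_{k+1} = t_{k-1} − q_k·t_k, so r_k = a·s_k + b·t_k at every step:
  q = 6: r = 74, s = 1 − 6·0 = 1, t = 0 − 6·1 = -6  (check: 812·1 + 123·(-6) = 74)
  q = 1: r = 49, s = 0 − 1·1 = -1, t = 1 − 1·(-6) = 7  (check: 812·(-1) + 123·7 = 49)
  q = 1: r = 25, s = 1 − 1·(-1) = 2, t = -6 − 1·7 = -13  (check: 812·2 + 123·(-13) = 25)
  q = 1: r = 24, s = -1 − 1·2 = -3, t = 7 − 1·(-13) = 20  (check: 812·(-3) + 123·20 = 24)
  q = 1: r = 1, s = 2 − 1·(-3) = 5, t = -13 − 1·20 = -33  (check: 812·5 + 123·(-33) = 1)
The row with r = 1 (the gcd) gives the Bezout coefficients s = 5, t = -33.
Result: 812 · (5) + 123 · (-33) = 1.

gcd(812, 123) = 1; s = 5, t = -33 (check: 812·5 + 123·(-33) = 1).


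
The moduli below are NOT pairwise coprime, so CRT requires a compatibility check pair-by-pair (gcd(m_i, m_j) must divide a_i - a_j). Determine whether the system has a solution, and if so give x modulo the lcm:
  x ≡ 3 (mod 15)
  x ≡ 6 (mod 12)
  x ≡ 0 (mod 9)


Moduli 15, 12, 9 are not pairwise coprime, so CRT works modulo lcm(m_i) when all pairwise compatibility conditions hold.
Pairwise compatibility: gcd(m_i, m_j) must divide a_i - a_j for every pair.
Merge one congruence at a time:
  Start: x ≡ 3 (mod 15).
  Combine with x ≡ 6 (mod 12): gcd(15, 12) = 3; 6 - 3 = 3, which IS divisible by 3, so compatible.
    Write x = 3 + 15·t and substitute into x ≡ 6 (mod 12): 15·t ≡ 6 − 3 = 3 (mod 12).
    Divide the congruence (and modulus) by g = 3: 5·t ≡ 1 (mod 4).
    Reduce coefficients mod 4: 1·t ≡ 1 (mod 4).
    So t ≡ 1 (mod 4).
    Then x = 3 + 15·1 = 18, valid modulo lcm(15, 12) = 60: x ≡ 18 (mod 60).
  Combine with x ≡ 0 (mod 9): gcd(60, 9) = 3; 0 - 18 = -18, which IS divisible by 3, so compatible.
    Write x = 18 + 60·t and substitute into x ≡ 0 (mod 9): 60·t ≡ 0 − 18 = -18 (mod 9).
    Divide the congruence (and modulus) by g = 3: 20·t ≡ -6 (mod 3).
    Reduce coefficients mod 3: 2·t ≡ 0 (mod 3).
    The inverse of 2 mod 3 is 2 (since 2·2 = 4 = 1·3 + 1), so t ≡ 2·0 = 0 ≡ 0 (mod 3).
    Then x = 18 + 60·0 = 18, valid modulo lcm(60, 9) = 180: x ≡ 18 (mod 180).
Verify: 18 mod 15 = 3, 18 mod 12 = 6, 18 mod 9 = 0.

x ≡ 18 (mod 180).


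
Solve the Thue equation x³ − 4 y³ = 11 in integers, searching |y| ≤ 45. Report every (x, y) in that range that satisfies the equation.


The equation is x³ - 4y³ = 11. For fixed y, x³ = 4·y³ + 11, so a solution requires the RHS to be a perfect cube.
Strategy: iterate y from -45 to 45, compute RHS = 4·y³ + 11, and check whether it is a (positive or negative) perfect cube.
Check small values of y:
  y = 0: RHS = 11 is not a perfect cube.
  y = 1: RHS = 15 is not a perfect cube.
  y = -1: RHS = 7 is not a perfect cube.
  y = 2: RHS = 43 is not a perfect cube.
  y = -2: RHS = -21 is not a perfect cube.
  y = 3: RHS = 119 is not a perfect cube.
  y = -3: RHS = -97 is not a perfect cube.
Continuing the search up to |y| = 45 finds no solutions either.
No (x, y) in the scanned range satisfies the equation.

No integer solutions with |y| ≤ 45.


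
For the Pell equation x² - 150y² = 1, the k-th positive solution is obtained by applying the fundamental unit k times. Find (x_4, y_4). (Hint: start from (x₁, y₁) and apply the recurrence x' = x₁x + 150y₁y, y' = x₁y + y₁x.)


Step 1: Find the fundamental solution (x₁, y₁) of x² - 150y² = 1.
  Expand √150 as a continued fraction. a₀ = ⌊√150⌋ = 12; iterate m_{k+1} = d_k·a_k − m_k, d_{k+1} = (150 − m_{k+1}²)/d_k, a_{k+1} = ⌊(a₀ + m_{k+1})/d_{k+1}⌋ (starting m₀ = 0, d₀ = 1), with convergents p_k = a_k·p_{k-1} + p_{k-2}, q_k = a_k·q_{k-1} + q_{k-2} (p₋₁ = 1, q₋₁ = 0):
  k = 0: a₀ = 12; p₀/q₀ = 12/1; p₀² − 150·q₀² = 144 − 150 = -6.
  k = 1: m = 12, d = 6, a = ⌊(12 + 12)/6⌋ = 4; p/q = (4·12 + 1)/(4·1 + 0) = 49/4; p² − 150·q² = 2401 − 2400 = 1.
  The first convergent with p² − 150·q² = 1 gives the fundamental solution (x₁, y₁) = (49, 4).
Step 2: Apply the recurrence (x_{n+1}, y_{n+1}) = (x₁x_n + 150y₁y_n, x₁y_n + y₁x_n) repeatedly.
  From (x_1, y_1) = (49, 4): x_2 = 49·49 + 150·4·4 = 4801; y_2 = 49·4 + 4·49 = 392.
  From (x_2, y_2) = (4801, 392): x_3 = 49·4801 + 150·4·392 = 470449; y_3 = 49·392 + 4·4801 = 38412.
  From (x_3, y_3) = (470449, 38412): x_4 = 49·470449 + 150·4·38412 = 46099201; y_4 = 49·38412 + 4·470449 = 3763984.
Step 3: Verify x_4² - 150·y_4² = 2125136332838401 - 2125136332838400 = 1 (should be 1). ✓

(x_1, y_1) = (49, 4); (x_4, y_4) = (46099201, 3763984).


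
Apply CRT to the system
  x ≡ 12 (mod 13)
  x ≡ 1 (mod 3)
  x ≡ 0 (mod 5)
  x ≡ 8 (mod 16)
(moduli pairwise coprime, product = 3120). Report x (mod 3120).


Product of moduli M = 13 · 3 · 5 · 16 = 3120.
Merge one congruence at a time:
  Start: x ≡ 12 (mod 13).
  Combine with x ≡ 1 (mod 3); new modulus lcm = 39.
    Write x = 12 + 13·t and substitute into x ≡ 1 (mod 3): 13·t ≡ 1 − 12 = -11 (mod 3).
    Reduce coefficients mod 3: 1·t ≡ 1 (mod 3).
    So t ≡ 1 (mod 3).
    Then x = 12 + 13·1 = 25, valid modulo lcm(13, 3) = 39: x ≡ 25 (mod 39).
  Combine with x ≡ 0 (mod 5); new modulus lcm = 195.
    Write x = 25 + 39·t and substitute into x ≡ 0 (mod 5): 39·t ≡ 0 − 25 = -25 (mod 5).
    Reduce coefficients mod 5: 4·t ≡ 0 (mod 5).
    The inverse of 4 mod 5 is 4 (since 4·4 = 16 = 3·5 + 1), so t ≡ 4·0 = 0 ≡ 0 (mod 5).
    Then x = 25 + 39·0 = 25, valid modulo lcm(39, 5) = 195: x ≡ 25 (mod 195).
  Combine with x ≡ 8 (mod 16); new modulus lcm = 3120.
    Write x = 25 + 195·t and substitute into x ≡ 8 (mod 16): 195·t ≡ 8 − 25 = -17 (mod 16).
    Reduce coefficients mod 16: 3·t ≡ 15 (mod 16).
    The inverse of 3 mod 16 is 11 (since 3·11 = 33 = 2·16 + 1), so t ≡ 11·15 = 165 ≡ 5 (mod 16).
    Then x = 25 + 195·5 = 1000, valid modulo lcm(195, 16) = 3120: x ≡ 1000 (mod 3120).
Verify against each original: 1000 mod 13 = 12, 1000 mod 3 = 1, 1000 mod 5 = 0, 1000 mod 16 = 8.

x ≡ 1000 (mod 3120).


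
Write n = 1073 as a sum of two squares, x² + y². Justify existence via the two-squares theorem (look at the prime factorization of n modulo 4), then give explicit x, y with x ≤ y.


Step 1: Factor n = 1073 = 29 · 37.
Step 2: Check the mod-4 condition on each prime factor: 29 ≡ 1 (mod 4), exponent 1; 37 ≡ 1 (mod 4), exponent 1.
All primes ≡ 3 (mod 4) appear to even exponent (or don't appear), so by the two-squares theorem n IS expressible as a sum of two squares.
Step 3: Build a representation. Here n = 29 · 37 is a product of primes ≡ 1 (mod 4). Each prime p ≡ 1 (mod 4) is itself a sum of two squares; find a² by testing p − a² for a perfect square:
  29: 29 − 1² = 28, 29 − 2² = 25 = 5² ⇒ 29 = 2² + 5².
  37: 37 − 1² = 36 = 6² ⇒ 37 = 1² + 6².
  Combine using the Brahmagupta–Fibonacci identity (a² + b²)(c² + d²) = (ac − bd)² + (ad + bc)² = (ac + bd)² + (ad − bc)²:
  29 · 37 = 1073: from (2² + 5²)(1² + 6²), take (2·1 − 5·6, 2·6 + 5·1) = (2 − 30, 12 + 5) = (-28, 17); dropping signs (only squares matter) gives (28, 17); check 28² + 17² = 784 + 289 = 1073 ✓.
Step 4: Order so x ≤ y and verify: 17² + 28² = 289 + 784 = 1073 = n. ✓

n = 1073 = 17² + 28² (one valid representation with x ≤ y).


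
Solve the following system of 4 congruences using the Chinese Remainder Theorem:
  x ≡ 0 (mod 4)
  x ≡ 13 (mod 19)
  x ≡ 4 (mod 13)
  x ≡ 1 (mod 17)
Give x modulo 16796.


Product of moduli M = 4 · 19 · 13 · 17 = 16796.
Merge one congruence at a time:
  Start: x ≡ 0 (mod 4).
  Combine with x ≡ 13 (mod 19); new modulus lcm = 76.
    Write x = 0 + 4·t and substitute into x ≡ 13 (mod 19): 4·t ≡ 13 − 0 = 13 (mod 19).
    The inverse of 4 mod 19 is 5 (since 4·5 = 20 = 1·19 + 1), so t ≡ 5·13 = 65 ≡ 8 (mod 19).
    Then x = 0 + 4·8 = 32, valid modulo lcm(4, 19) = 76: x ≡ 32 (mod 76).
  Combine with x ≡ 4 (mod 13); new modulus lcm = 988.
    Write x = 32 + 76·t and substitute into x ≡ 4 (mod 13): 76·t ≡ 4 − 32 = -28 (mod 13).
    Reduce coefficients mod 13: 11·t ≡ 11 (mod 13).
    The inverse of 11 mod 13 is 6 (since 11·6 = 66 = 5·13 + 1), so t ≡ 6·11 = 66 ≡ 1 (mod 13).
    Then x = 32 + 76·1 = 108, valid modulo lcm(76, 13) = 988: x ≡ 108 (mod 988).
  Combine with x ≡ 1 (mod 17); new modulus lcm = 16796.
    Write x = 108 + 988·t and substitute into x ≡ 1 (mod 17): 988·t ≡ 1 − 108 = -107 (mod 17).
    Reduce coefficients mod 17: 2·t ≡ 12 (mod 17).
    The inverse of 2 mod 17 is 9 (since 2·9 = 18 = 1·17 + 1), so t ≡ 9·12 = 108 ≡ 6 (mod 17).
    Then x = 108 + 988·6 = 6036, valid modulo lcm(988, 17) = 16796: x ≡ 6036 (mod 16796).
Verify against each original: 6036 mod 4 = 0, 6036 mod 19 = 13, 6036 mod 13 = 4, 6036 mod 17 = 1.

x ≡ 6036 (mod 16796).


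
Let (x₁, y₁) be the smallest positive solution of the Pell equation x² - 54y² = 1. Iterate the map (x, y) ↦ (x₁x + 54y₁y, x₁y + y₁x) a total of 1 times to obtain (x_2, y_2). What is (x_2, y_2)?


Step 1: Find the fundamental solution (x₁, y₁) of x² - 54y² = 1.
  Expand √54 as a continued fraction. a₀ = ⌊√54⌋ = 7; iterate m_{k+1} = d_k·a_k − m_k, d_{k+1} = (54 − m_{k+1}²)/d_k, a_{k+1} = ⌊(a₀ + m_{k+1})/d_{k+1}⌋ (starting m₀ = 0, d₀ = 1), with convergents p_k = a_k·p_{k-1} + p_{k-2}, q_k = a_k·q_{k-1} + q_{k-2} (p₋₁ = 1, q₋₁ = 0):
  k = 0: a₀ = 7; p₀/q₀ = 7/1; p₀² − 54·q₀² = 49 − 54 = -5.
  k = 1: m = 7, d = 5, a = ⌊(7 + 7)/5⌋ = 2; p/q = (2·7 + 1)/(2·1 + 0) = 15/2; p² − 54·q² = 225 − 216 = 9.
  k = 2: m = 3, d = 9, a = ⌊(7 + 3)/9⌋ = 1; p/q = (1·15 + 7)/(1·2 + 1) = 22/3; p² − 54·q² = 484 − 486 = -2.
  k = 3: m = 6, d = 2, a = ⌊(7 + 6)/2⌋ = 6; p/q = (6·22 + 15)/(6·3 + 2) = 147/20; p² − 54·q² = 21609 − 21600 = 9.
  k = 4: m = 6, d = 9, a = ⌊(7 + 6)/9⌋ = 1; p/q = (1·147 + 22)/(1·20 + 3) = 169/23; p² − 54·q² = 28561 − 28566 = -5.
  k = 5: m = 3, d = 5, a = ⌊(7 + 3)/5⌋ = 2; p/q = (2·169 + 147)/(2·23 + 20) = 485/66; p² − 54·q² = 235225 − 235224 = 1.
  The first convergent with p² − 54·q² = 1 gives the fundamental solution (x₁, y₁) = (485, 66).
Step 2: Apply the recurrence (x_{n+1}, y_{n+1}) = (x₁x_n + 54y₁y_n, x₁y_n + y₁x_n) repeatedly.
  From (x_1, y_1) = (485, 66): x_2 = 485·485 + 54·66·66 = 470449; y_2 = 485·66 + 66·485 = 64020.
Step 3: Verify x_2² - 54·y_2² = 221322261601 - 221322261600 = 1 (should be 1). ✓

(x_1, y_1) = (485, 66); (x_2, y_2) = (470449, 64020).


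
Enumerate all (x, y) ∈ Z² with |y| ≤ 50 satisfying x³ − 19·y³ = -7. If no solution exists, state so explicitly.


The equation is x³ - 19y³ = -7. For fixed y, x³ = 19·y³ − 7, so a solution requires the RHS to be a perfect cube.
Strategy: iterate y from -50 to 50, compute RHS = 19·y³ − 7, and check whether it is a (positive or negative) perfect cube.
Check small values of y:
  y = 0: RHS = -7 is not a perfect cube.
  y = 1: RHS = 12 is not a perfect cube.
  y = -1: RHS = -26 is not a perfect cube.
  y = 2: RHS = 145 is not a perfect cube.
  y = -2: RHS = -159 is not a perfect cube.
  y = 3: RHS = 506 is not a perfect cube.
  y = -3: RHS = -520 is not a perfect cube.
Continuing the search up to |y| = 50 finds no solutions either.
No (x, y) in the scanned range satisfies the equation.

No integer solutions with |y| ≤ 50.


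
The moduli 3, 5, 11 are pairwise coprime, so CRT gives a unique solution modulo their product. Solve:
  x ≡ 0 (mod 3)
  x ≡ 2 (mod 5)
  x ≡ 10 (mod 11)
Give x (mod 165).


Moduli 3, 5, 11 are pairwise coprime; by CRT there is a unique solution modulo M = 3 · 5 · 11 = 165.
Solve pairwise, accumulating the modulus:
  Start with x ≡ 0 (mod 3).
  Combine with x ≡ 2 (mod 5): since gcd(3, 5) = 1, we get a unique residue mod 15.
    Write x = 0 + 3·t and substitute into x ≡ 2 (mod 5): 3·t ≡ 2 − 0 = 2 (mod 5).
    The inverse of 3 mod 5 is 2 (since 3·2 = 6 = 1·5 + 1), so t ≡ 2·2 = 4 ≡ 4 (mod 5).
    Then x = 0 + 3·4 = 12, valid modulo lcm(3, 5) = 15: x ≡ 12 (mod 15).
  Combine with x ≡ 10 (mod 11): since gcd(15, 11) = 1, we get a unique residue mod 165.
    Write x = 12 + 15·t and substitute into x ≡ 10 (mod 11): 15·t ≡ 10 − 12 = -2 (mod 11).
    Reduce coefficients mod 11: 4·t ≡ 9 (mod 11).
    The inverse of 4 mod 11 is 3 (since 4·3 = 12 = 1·11 + 1), so t ≡ 3·9 = 27 ≡ 5 (mod 11).
    Then x = 12 + 15·5 = 87, valid modulo lcm(15, 11) = 165: x ≡ 87 (mod 165).
Verify: 87 mod 3 = 0 ✓, 87 mod 5 = 2 ✓, 87 mod 11 = 10 ✓.

x ≡ 87 (mod 165).


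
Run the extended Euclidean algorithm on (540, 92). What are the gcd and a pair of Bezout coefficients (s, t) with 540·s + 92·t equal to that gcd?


Euclidean algorithm on (540, 92) — divide until remainder is 0:
  540 = 5 · 92 + 80
  92 = 1 · 80 + 12
  80 = 6 · 12 + 8
  12 = 1 · 8 + 4
  8 = 2 · 4 + 0
gcd(540, 92) = 4.
Track Bezout coefficients alongside the remainders: start with r₀ = 540 = a·1 + b·0 (s = 1, t = 0) and r₁ = 92 = a·0 + b·1 (s = 0, t = 1); each new remainder r_{k+1} = r_{k-1} − q_k·r_k inherits s_{k+1} = s_{k-1} − q_k·s_k, t_{k+1} = t_{k-1} − q_k·t_k, so r_k = a·s_k + b·t_k at every step:
  q = 5: r = 80, s = 1 − 5·0 = 1, t = 0 − 5·1 = -5  (check: 540·1 + 92·(-5) = 80)
  q = 1: r = 12, s = 0 − 1·1 = -1, t = 1 − 1·(-5) = 6  (check: 540·(-1) + 92·6 = 12)
  q = 6: r = 8, s = 1 − 6·(-1) = 7, t = -5 − 6·6 = -41  (check: 540·7 + 92·(-41) = 8)
  q = 1: r = 4, s = -1 − 1·7 = -8, t = 6 − 1·(-41) = 47  (check: 540·(-8) + 92·47 = 4)
The row with r = 4 (the gcd) gives the Bezout coefficients s = -8, t = 47.
Result: 540 · (-8) + 92 · (47) = 4.

gcd(540, 92) = 4; s = -8, t = 47 (check: 540·(-8) + 92·47 = 4).


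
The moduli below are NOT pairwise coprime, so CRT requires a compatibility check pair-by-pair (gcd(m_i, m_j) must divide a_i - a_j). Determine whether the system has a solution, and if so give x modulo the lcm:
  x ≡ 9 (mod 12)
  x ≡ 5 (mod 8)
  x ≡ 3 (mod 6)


Moduli 12, 8, 6 are not pairwise coprime, so CRT works modulo lcm(m_i) when all pairwise compatibility conditions hold.
Pairwise compatibility: gcd(m_i, m_j) must divide a_i - a_j for every pair.
Merge one congruence at a time:
  Start: x ≡ 9 (mod 12).
  Combine with x ≡ 5 (mod 8): gcd(12, 8) = 4; 5 - 9 = -4, which IS divisible by 4, so compatible.
    Write x = 9 + 12·t and substitute into x ≡ 5 (mod 8): 12·t ≡ 5 − 9 = -4 (mod 8).
    Divide the congruence (and modulus) by g = 4: 3·t ≡ -1 (mod 2).
    Reduce coefficients mod 2: 1·t ≡ 1 (mod 2).
    So t ≡ 1 (mod 2).
    Then x = 9 + 12·1 = 21, valid modulo lcm(12, 8) = 24: x ≡ 21 (mod 24).
  Combine with x ≡ 3 (mod 6): gcd(24, 6) = 6; 3 - 21 = -18, which IS divisible by 6, so compatible.
    Write x = 21 + 24·t and substitute into x ≡ 3 (mod 6): 24·t ≡ 3 − 21 = -18 (mod 6).
    Divide the congruence (and modulus) by g = 6: 4·t ≡ -3 (mod 1).
    Modulo 1 every t works; take t = 0.
    Then x = 21 + 24·0 = 21, valid modulo lcm(24, 6) = 24: x ≡ 21 (mod 24).
Verify: 21 mod 12 = 9, 21 mod 8 = 5, 21 mod 6 = 3.

x ≡ 21 (mod 24).


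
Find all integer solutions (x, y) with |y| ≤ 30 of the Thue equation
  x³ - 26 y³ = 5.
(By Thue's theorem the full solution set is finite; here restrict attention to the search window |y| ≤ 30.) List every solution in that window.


The equation is x³ - 26y³ = 5. For fixed y, x³ = 26·y³ + 5, so a solution requires the RHS to be a perfect cube.
Strategy: iterate y from -30 to 30, compute RHS = 26·y³ + 5, and check whether it is a (positive or negative) perfect cube.
Check small values of y:
  y = 0: RHS = 5 is not a perfect cube.
  y = 1: RHS = 31 is not a perfect cube.
  y = -1: RHS = -21 is not a perfect cube.
  y = 2: RHS = 213 is not a perfect cube.
  y = -2: RHS = -203 is not a perfect cube.
  y = 3: RHS = 707 is not a perfect cube.
  y = -3: RHS = -697 is not a perfect cube.
Continuing the search up to |y| = 30 finds no solutions either.
No (x, y) in the scanned range satisfies the equation.

No integer solutions with |y| ≤ 30.


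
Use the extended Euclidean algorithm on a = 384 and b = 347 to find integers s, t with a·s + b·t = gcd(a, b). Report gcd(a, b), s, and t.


Euclidean algorithm on (384, 347) — divide until remainder is 0:
  384 = 1 · 347 + 37
  347 = 9 · 37 + 14
  37 = 2 · 14 + 9
  14 = 1 · 9 + 5
  9 = 1 · 5 + 4
  5 = 1 · 4 + 1
  4 = 4 · 1 + 0
gcd(384, 347) = 1.
Track Bezout coefficients alongside the remainders: start with r₀ = 384 = a·1 + b·0 (s = 1, t = 0) and r₁ = 347 = a·0 + b·1 (s = 0, t = 1); each new remainder r_{k+1} = r_{k-1} − q_k·r_k inherits s_{k+1} = s_{k-1} − q_k·s_k, t_{k+1} = t_{k-1} − q_k·t_k, so r_k = a·s_k + b·t_k at every step:
  q = 1: r = 37, s = 1 − 1·0 = 1, t = 0 − 1·1 = -1  (check: 384·1 + 347·(-1) = 37)
  q = 9: r = 14, s = 0 − 9·1 = -9, t = 1 − 9·(-1) = 10  (check: 384·(-9) + 347·10 = 14)
  q = 2: r = 9, s = 1 − 2·(-9) = 19, t = -1 − 2·10 = -21  (check: 384·19 + 347·(-21) = 9)
  q = 1: r = 5, s = -9 − 1·19 = -28, t = 10 − 1·(-21) = 31  (check: 384·(-28) + 347·31 = 5)
  q = 1: r = 4, s = 19 − 1·(-28) = 47, t = -21 − 1·31 = -52  (check: 384·47 + 347·(-52) = 4)
  q = 1: r = 1, s = -28 − 1·47 = -75, t = 31 − 1·(-52) = 83  (check: 384·(-75) + 347·83 = 1)
The row with r = 1 (the gcd) gives the Bezout coefficients s = -75, t = 83.
Result: 384 · (-75) + 347 · (83) = 1.

gcd(384, 347) = 1; s = -75, t = 83 (check: 384·(-75) + 347·83 = 1).


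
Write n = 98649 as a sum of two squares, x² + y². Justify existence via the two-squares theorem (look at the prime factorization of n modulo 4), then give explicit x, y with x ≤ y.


Step 1: Factor n = 98649 = 3^2 · 97 · 113.
Step 2: Check the mod-4 condition on each prime factor: 3 ≡ 3 (mod 4), exponent 2 (must be even); 97 ≡ 1 (mod 4), exponent 1; 113 ≡ 1 (mod 4), exponent 1.
All primes ≡ 3 (mod 4) appear to even exponent (or don't appear), so by the two-squares theorem n IS expressible as a sum of two squares.
Step 3: Build a representation. Group n = k² · m with k = 3 and m = 97 · 113 = 10961 (a product of primes ≡ 1 (mod 4)); a representation of m scales to one of n via (k·x)² + (k·y)² = k²(x² + y²). Each prime p ≡ 1 (mod 4) is itself a sum of two squares; find a² by testing p − a² for a perfect square:
  97: 97 − 1² = 96, 97 − 2² = 93, 97 − 3² = 88, 97 − 4² = 81 = 9² ⇒ 97 = 4² + 9².
  113: 113 − 1² = 112, 113 − 2² = 109, 113 − 3² = 104, 113 − 4² = 97, 113 − 5² = 88, 113 − 6² = 77, 113 − 7² = 64 = 8² ⇒ 113 = 7² + 8².
  Combine using the Brahmagupta–Fibonacci identity (a² + b²)(c² + d²) = (ac − bd)² + (ad + bc)² = (ac + bd)² + (ad − bc)²:
  97 · 113 = 10961: from (4² + 9²)(7² + 8²), take (4·7 − 9·8, 4·8 + 9·7) = (28 − 72, 32 + 63) = (-44, 95); dropping signs (only squares matter) gives (44, 95); check 44² + 95² = 1936 + 9025 = 10961 ✓.
  Scale by k = 3: (3·44, 3·95) = (132, 285).
Step 4: Order so x ≤ y and verify: 132² + 285² = 17424 + 81225 = 98649 = n. ✓

n = 98649 = 132² + 285² (one valid representation with x ≤ y).


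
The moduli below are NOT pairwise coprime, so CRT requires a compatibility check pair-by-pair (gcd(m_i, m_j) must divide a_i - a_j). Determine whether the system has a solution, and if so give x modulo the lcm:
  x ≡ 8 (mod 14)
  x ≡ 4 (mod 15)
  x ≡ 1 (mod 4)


Moduli 14, 15, 4 are not pairwise coprime, so CRT works modulo lcm(m_i) when all pairwise compatibility conditions hold.
Pairwise compatibility: gcd(m_i, m_j) must divide a_i - a_j for every pair.
Merge one congruence at a time:
  Start: x ≡ 8 (mod 14).
  Combine with x ≡ 4 (mod 15): gcd(14, 15) = 1; 4 - 8 = -4, which IS divisible by 1, so compatible.
    Write x = 8 + 14·t and substitute into x ≡ 4 (mod 15): 14·t ≡ 4 − 8 = -4 (mod 15).
    Reduce coefficients mod 15: 14·t ≡ 11 (mod 15).
    The inverse of 14 mod 15 is 14 (since 14·14 = 196 = 13·15 + 1), so t ≡ 14·11 = 154 ≡ 4 (mod 15).
    Then x = 8 + 14·4 = 64, valid modulo lcm(14, 15) = 210: x ≡ 64 (mod 210).
  Combine with x ≡ 1 (mod 4): gcd(210, 4) = 2, and 1 - 64 = -63 is NOT divisible by 2.
    ⇒ system is inconsistent (no integer solution).

No solution (the system is inconsistent).


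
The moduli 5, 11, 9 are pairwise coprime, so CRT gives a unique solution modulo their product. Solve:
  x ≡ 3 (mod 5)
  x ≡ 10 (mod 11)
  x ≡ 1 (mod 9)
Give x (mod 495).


Moduli 5, 11, 9 are pairwise coprime; by CRT there is a unique solution modulo M = 5 · 11 · 9 = 495.
Solve pairwise, accumulating the modulus:
  Start with x ≡ 3 (mod 5).
  Combine with x ≡ 10 (mod 11): since gcd(5, 11) = 1, we get a unique residue mod 55.
    Write x = 3 + 5·t and substitute into x ≡ 10 (mod 11): 5·t ≡ 10 − 3 = 7 (mod 11).
    The inverse of 5 mod 11 is 9 (since 5·9 = 45 = 4·11 + 1), so t ≡ 9·7 = 63 ≡ 8 (mod 11).
    Then x = 3 + 5·8 = 43, valid modulo lcm(5, 11) = 55: x ≡ 43 (mod 55).
  Combine with x ≡ 1 (mod 9): since gcd(55, 9) = 1, we get a unique residue mod 495.
    Write x = 43 + 55·t and substitute into x ≡ 1 (mod 9): 55·t ≡ 1 − 43 = -42 (mod 9).
    Reduce coefficients mod 9: 1·t ≡ 3 (mod 9).
    So t ≡ 3 (mod 9).
    Then x = 43 + 55·3 = 208, valid modulo lcm(55, 9) = 495: x ≡ 208 (mod 495).
Verify: 208 mod 5 = 3 ✓, 208 mod 11 = 10 ✓, 208 mod 9 = 1 ✓.

x ≡ 208 (mod 495).


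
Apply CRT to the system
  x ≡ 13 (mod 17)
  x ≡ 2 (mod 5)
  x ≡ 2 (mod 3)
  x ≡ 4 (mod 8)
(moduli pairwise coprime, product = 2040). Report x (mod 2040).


Product of moduli M = 17 · 5 · 3 · 8 = 2040.
Merge one congruence at a time:
  Start: x ≡ 13 (mod 17).
  Combine with x ≡ 2 (mod 5); new modulus lcm = 85.
    Write x = 13 + 17·t and substitute into x ≡ 2 (mod 5): 17·t ≡ 2 − 13 = -11 (mod 5).
    Reduce coefficients mod 5: 2·t ≡ 4 (mod 5).
    The inverse of 2 mod 5 is 3 (since 2·3 = 6 = 1·5 + 1), so t ≡ 3·4 = 12 ≡ 2 (mod 5).
    Then x = 13 + 17·2 = 47, valid modulo lcm(17, 5) = 85: x ≡ 47 (mod 85).
  Combine with x ≡ 2 (mod 3); new modulus lcm = 255.
    Write x = 47 + 85·t and substitute into x ≡ 2 (mod 3): 85·t ≡ 2 − 47 = -45 (mod 3).
    Reduce coefficients mod 3: 1·t ≡ 0 (mod 3).
    So t ≡ 0 (mod 3).
    Then x = 47 + 85·0 = 47, valid modulo lcm(85, 3) = 255: x ≡ 47 (mod 255).
  Combine with x ≡ 4 (mod 8); new modulus lcm = 2040.
    Write x = 47 + 255·t and substitute into x ≡ 4 (mod 8): 255·t ≡ 4 − 47 = -43 (mod 8).
    Reduce coefficients mod 8: 7·t ≡ 5 (mod 8).
    The inverse of 7 mod 8 is 7 (since 7·7 = 49 = 6·8 + 1), so t ≡ 7·5 = 35 ≡ 3 (mod 8).
    Then x = 47 + 255·3 = 812, valid modulo lcm(255, 8) = 2040: x ≡ 812 (mod 2040).
Verify against each original: 812 mod 17 = 13, 812 mod 5 = 2, 812 mod 3 = 2, 812 mod 8 = 4.

x ≡ 812 (mod 2040).


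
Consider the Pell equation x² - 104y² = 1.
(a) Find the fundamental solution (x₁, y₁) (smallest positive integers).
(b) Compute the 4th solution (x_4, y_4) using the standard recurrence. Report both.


Step 1: Find the fundamental solution (x₁, y₁) of x² - 104y² = 1.
  Expand √104 as a continued fraction. a₀ = ⌊√104⌋ = 10; iterate m_{k+1} = d_k·a_k − m_k, d_{k+1} = (104 − m_{k+1}²)/d_k, a_{k+1} = ⌊(a₀ + m_{k+1})/d_{k+1}⌋ (starting m₀ = 0, d₀ = 1), with convergents p_k = a_k·p_{k-1} + p_{k-2}, q_k = a_k·q_{k-1} + q_{k-2} (p₋₁ = 1, q₋₁ = 0):
  k = 0: a₀ = 10; p₀/q₀ = 10/1; p₀² − 104·q₀² = 100 − 104 = -4.
  k = 1: m = 10, d = 4, a = ⌊(10 + 10)/4⌋ = 5; p/q = (5·10 + 1)/(5·1 + 0) = 51/5; p² − 104·q² = 2601 − 2600 = 1.
  The first convergent with p² − 104·q² = 1 gives the fundamental solution (x₁, y₁) = (51, 5).
Step 2: Apply the recurrence (x_{n+1}, y_{n+1}) = (x₁x_n + 104y₁y_n, x₁y_n + y₁x_n) repeatedly.
  From (x_1, y_1) = (51, 5): x_2 = 51·51 + 104·5·5 = 5201; y_2 = 51·5 + 5·51 = 510.
  From (x_2, y_2) = (5201, 510): x_3 = 51·5201 + 104·5·510 = 530451; y_3 = 51·510 + 5·5201 = 52015.
  From (x_3, y_3) = (530451, 52015): x_4 = 51·530451 + 104·5·52015 = 54100801; y_4 = 51·52015 + 5·530451 = 5305020.
Step 3: Verify x_4² - 104·y_4² = 2926896668841601 - 2926896668841600 = 1 (should be 1). ✓

(x_1, y_1) = (51, 5); (x_4, y_4) = (54100801, 5305020).


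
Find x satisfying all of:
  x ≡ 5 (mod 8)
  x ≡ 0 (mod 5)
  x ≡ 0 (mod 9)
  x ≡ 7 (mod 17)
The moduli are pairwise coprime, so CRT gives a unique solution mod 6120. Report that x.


Product of moduli M = 8 · 5 · 9 · 17 = 6120.
Merge one congruence at a time:
  Start: x ≡ 5 (mod 8).
  Combine with x ≡ 0 (mod 5); new modulus lcm = 40.
    Write x = 5 + 8·t and substitute into x ≡ 0 (mod 5): 8·t ≡ 0 − 5 = -5 (mod 5).
    Reduce coefficients mod 5: 3·t ≡ 0 (mod 5).
    The inverse of 3 mod 5 is 2 (since 3·2 = 6 = 1·5 + 1), so t ≡ 2·0 = 0 ≡ 0 (mod 5).
    Then x = 5 + 8·0 = 5, valid modulo lcm(8, 5) = 40: x ≡ 5 (mod 40).
  Combine with x ≡ 0 (mod 9); new modulus lcm = 360.
    Write x = 5 + 40·t and substitute into x ≡ 0 (mod 9): 40·t ≡ 0 − 5 = -5 (mod 9).
    Reduce coefficients mod 9: 4·t ≡ 4 (mod 9).
    The inverse of 4 mod 9 is 7 (since 4·7 = 28 = 3·9 + 1), so t ≡ 7·4 = 28 ≡ 1 (mod 9).
    Then x = 5 + 40·1 = 45, valid modulo lcm(40, 9) = 360: x ≡ 45 (mod 360).
  Combine with x ≡ 7 (mod 17); new modulus lcm = 6120.
    Write x = 45 + 360·t and substitute into x ≡ 7 (mod 17): 360·t ≡ 7 − 45 = -38 (mod 17).
    Reduce coefficients mod 17: 3·t ≡ 13 (mod 17).
    The inverse of 3 mod 17 is 6 (since 3·6 = 18 = 1·17 + 1), so t ≡ 6·13 = 78 ≡ 10 (mod 17).
    Then x = 45 + 360·10 = 3645, valid modulo lcm(360, 17) = 6120: x ≡ 3645 (mod 6120).
Verify against each original: 3645 mod 8 = 5, 3645 mod 5 = 0, 3645 mod 9 = 0, 3645 mod 17 = 7.

x ≡ 3645 (mod 6120).


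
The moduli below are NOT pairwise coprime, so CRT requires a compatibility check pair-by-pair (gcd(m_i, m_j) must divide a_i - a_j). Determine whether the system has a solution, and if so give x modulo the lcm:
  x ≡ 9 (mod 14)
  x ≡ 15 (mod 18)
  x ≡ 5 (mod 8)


Moduli 14, 18, 8 are not pairwise coprime, so CRT works modulo lcm(m_i) when all pairwise compatibility conditions hold.
Pairwise compatibility: gcd(m_i, m_j) must divide a_i - a_j for every pair.
Merge one congruence at a time:
  Start: x ≡ 9 (mod 14).
  Combine with x ≡ 15 (mod 18): gcd(14, 18) = 2; 15 - 9 = 6, which IS divisible by 2, so compatible.
    Write x = 9 + 14·t and substitute into x ≡ 15 (mod 18): 14·t ≡ 15 − 9 = 6 (mod 18).
    Divide the congruence (and modulus) by g = 2: 7·t ≡ 3 (mod 9).
    The inverse of 7 mod 9 is 4 (since 7·4 = 28 = 3·9 + 1), so t ≡ 4·3 = 12 ≡ 3 (mod 9).
    Then x = 9 + 14·3 = 51, valid modulo lcm(14, 18) = 126: x ≡ 51 (mod 126).
  Combine with x ≡ 5 (mod 8): gcd(126, 8) = 2; 5 - 51 = -46, which IS divisible by 2, so compatible.
    Write x = 51 + 126·t and substitute into x ≡ 5 (mod 8): 126·t ≡ 5 − 51 = -46 (mod 8).
    Divide the congruence (and modulus) by g = 2: 63·t ≡ -23 (mod 4).
    Reduce coefficients mod 4: 3·t ≡ 1 (mod 4).
    The inverse of 3 mod 4 is 3 (since 3·3 = 9 = 2·4 + 1), so t ≡ 3·1 = 3 ≡ 3 (mod 4).
    Then x = 51 + 126·3 = 429, valid modulo lcm(126, 8) = 504: x ≡ 429 (mod 504).
Verify: 429 mod 14 = 9, 429 mod 18 = 15, 429 mod 8 = 5.

x ≡ 429 (mod 504).


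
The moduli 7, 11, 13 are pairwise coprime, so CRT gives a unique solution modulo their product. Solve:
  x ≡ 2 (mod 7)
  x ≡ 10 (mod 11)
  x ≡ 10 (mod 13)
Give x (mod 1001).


Moduli 7, 11, 13 are pairwise coprime; by CRT there is a unique solution modulo M = 7 · 11 · 13 = 1001.
Solve pairwise, accumulating the modulus:
  Start with x ≡ 2 (mod 7).
  Combine with x ≡ 10 (mod 11): since gcd(7, 11) = 1, we get a unique residue mod 77.
    Write x = 2 + 7·t and substitute into x ≡ 10 (mod 11): 7·t ≡ 10 − 2 = 8 (mod 11).
    The inverse of 7 mod 11 is 8 (since 7·8 = 56 = 5·11 + 1), so t ≡ 8·8 = 64 ≡ 9 (mod 11).
    Then x = 2 + 7·9 = 65, valid modulo lcm(7, 11) = 77: x ≡ 65 (mod 77).
  Combine with x ≡ 10 (mod 13): since gcd(77, 13) = 1, we get a unique residue mod 1001.
    Write x = 65 + 77·t and substitute into x ≡ 10 (mod 13): 77·t ≡ 10 − 65 = -55 (mod 13).
    Reduce coefficients mod 13: 12·t ≡ 10 (mod 13).
    The inverse of 12 mod 13 is 12 (since 12·12 = 144 = 11·13 + 1), so t ≡ 12·10 = 120 ≡ 3 (mod 13).
    Then x = 65 + 77·3 = 296, valid modulo lcm(77, 13) = 1001: x ≡ 296 (mod 1001).
Verify: 296 mod 7 = 2 ✓, 296 mod 11 = 10 ✓, 296 mod 13 = 10 ✓.

x ≡ 296 (mod 1001).


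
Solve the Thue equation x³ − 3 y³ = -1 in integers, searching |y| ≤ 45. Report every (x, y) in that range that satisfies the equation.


The equation is x³ - 3y³ = -1. For fixed y, x³ = 3·y³ − 1, so a solution requires the RHS to be a perfect cube.
Strategy: iterate y from -45 to 45, compute RHS = 3·y³ − 1, and check whether it is a (positive or negative) perfect cube.
Check small values of y:
  y = 0: RHS = -1 = (-1)³ ⇒ x = -1 works.
  y = 1: RHS = 2 is not a perfect cube.
  y = -1: RHS = -4 is not a perfect cube.
  y = 2: RHS = 23 is not a perfect cube.
  y = -2: RHS = -25 is not a perfect cube.
  y = 3: RHS = 80 is not a perfect cube.
  y = -3: RHS = -82 is not a perfect cube.
Continuing the search up to |y| = 45 finds no further solutions beyond those listed.
Collected solutions: (-1, 0).

Solutions (with |y| ≤ 45): (-1, 0).


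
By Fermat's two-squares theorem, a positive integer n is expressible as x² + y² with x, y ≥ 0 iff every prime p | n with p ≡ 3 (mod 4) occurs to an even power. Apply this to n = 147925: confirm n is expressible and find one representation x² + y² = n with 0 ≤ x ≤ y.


Step 1: Factor n = 147925 = 5^2 · 61 · 97.
Step 2: Check the mod-4 condition on each prime factor: 5 ≡ 1 (mod 4), exponent 2; 61 ≡ 1 (mod 4), exponent 1; 97 ≡ 1 (mod 4), exponent 1.
All primes ≡ 3 (mod 4) appear to even exponent (or don't appear), so by the two-squares theorem n IS expressible as a sum of two squares.
Step 3: Build a representation. Group n = k² · m with k = 5 and m = 61 · 97 = 5917 (a product of primes ≡ 1 (mod 4)); a representation of m scales to one of n via (k·x)² + (k·y)² = k²(x² + y²). Each prime p ≡ 1 (mod 4) is itself a sum of two squares; find a² by testing p − a² for a perfect square:
  61: 61 − 1² = 60, 61 − 2² = 57, 61 − 3² = 52, 61 − 4² = 45, 61 − 5² = 36 = 6² ⇒ 61 = 5² + 6².
  97: 97 − 1² = 96, 97 − 2² = 93, 97 − 3² = 88, 97 − 4² = 81 = 9² ⇒ 97 = 4² + 9².
  Combine using the Brahmagupta–Fibonacci identity (a² + b²)(c² + d²) = (ac − bd)² + (ad + bc)² = (ac + bd)² + (ad − bc)²:
  61 · 97 = 5917: from (5² + 6²)(4² + 9²), take (5·4 − 6·9, 5·9 + 6·4) = (20 − 54, 45 + 24) = (-34, 69); dropping signs (only squares matter) gives (34, 69); check 34² + 69² = 1156 + 4761 = 5917 ✓.
  Scale by k = 5: (5·34, 5·69) = (170, 345).
Step 4: Order so x ≤ y and verify: 170² + 345² = 28900 + 119025 = 147925 = n. ✓

n = 147925 = 170² + 345² (one valid representation with x ≤ y).


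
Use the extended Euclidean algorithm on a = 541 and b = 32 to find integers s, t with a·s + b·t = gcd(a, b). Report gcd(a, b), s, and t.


Euclidean algorithm on (541, 32) — divide until remainder is 0:
  541 = 16 · 32 + 29
  32 = 1 · 29 + 3
  29 = 9 · 3 + 2
  3 = 1 · 2 + 1
  2 = 2 · 1 + 0
gcd(541, 32) = 1.
Track Bezout coefficients alongside the remainders: start with r₀ = 541 = a·1 + b·0 (s = 1, t = 0) and r₁ = 32 = a·0 + b·1 (s = 0, t = 1); each new remainder r_{k+1} = r_{k-1} − q_k·r_k inherits s_{k+1} = s_{k-1} − q_k·s_k, t_{k+1} = t_{k-1} − q_k·t_k, so r_k = a·s_k + b·t_k at every step:
  q = 16: r = 29, s = 1 − 16·0 = 1, t = 0 − 16·1 = -16  (check: 541·1 + 32·(-16) = 29)
  q = 1: r = 3, s = 0 − 1·1 = -1, t = 1 − 1·(-16) = 17  (check: 541·(-1) + 32·17 = 3)
  q = 9: r = 2, s = 1 − 9·(-1) = 10, t = -16 − 9·17 = -169  (check: 541·10 + 32·(-169) = 2)
  q = 1: r = 1, s = -1 − 1·10 = -11, t = 17 − 1·(-169) = 186  (check: 541·(-11) + 32·186 = 1)
The row with r = 1 (the gcd) gives the Bezout coefficients s = -11, t = 186.
Result: 541 · (-11) + 32 · (186) = 1.

gcd(541, 32) = 1; s = -11, t = 186 (check: 541·(-11) + 32·186 = 1).


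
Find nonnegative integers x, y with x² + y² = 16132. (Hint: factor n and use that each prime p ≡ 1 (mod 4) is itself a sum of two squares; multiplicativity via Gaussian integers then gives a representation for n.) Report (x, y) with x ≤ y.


Step 1: Factor n = 16132 = 2^2 · 37 · 109.
Step 2: Check the mod-4 condition on each prime factor: 2 = 2 (special); 37 ≡ 1 (mod 4), exponent 1; 109 ≡ 1 (mod 4), exponent 1.
All primes ≡ 3 (mod 4) appear to even exponent (or don't appear), so by the two-squares theorem n IS expressible as a sum of two squares.
Step 3: Build a representation. Group n = k² · m with k = 2 and m = 37 · 109 = 4033 (a product of primes ≡ 1 (mod 4)); a representation of m scales to one of n via (k·x)² + (k·y)² = k²(x² + y²). Each prime p ≡ 1 (mod 4) is itself a sum of two squares; find a² by testing p − a² for a perfect square:
  37: 37 − 1² = 36 = 6² ⇒ 37 = 1² + 6².
  109: 109 − 1² = 108, 109 − 2² = 105, 109 − 3² = 100 = 10² ⇒ 109 = 3² + 10².
  Combine using the Brahmagupta–Fibonacci identity (a² + b²)(c² + d²) = (ac − bd)² + (ad + bc)² = (ac + bd)² + (ad − bc)²:
  37 · 109 = 4033: from (1² + 6²)(3² + 10²), take (1·3 − 6·10, 1·10 + 6·3) = (3 − 60, 10 + 18) = (-57, 28); dropping signs (only squares matter) gives (57, 28); check 57² + 28² = 3249 + 784 = 4033 ✓.
  Scale by k = 2: (2·57, 2·28) = (114, 56).
Step 4: Order so x ≤ y and verify: 56² + 114² = 3136 + 12996 = 16132 = n. ✓

n = 16132 = 56² + 114² (one valid representation with x ≤ y).


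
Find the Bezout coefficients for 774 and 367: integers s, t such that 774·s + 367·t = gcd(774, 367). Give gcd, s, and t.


Euclidean algorithm on (774, 367) — divide until remainder is 0:
  774 = 2 · 367 + 40
  367 = 9 · 40 + 7
  40 = 5 · 7 + 5
  7 = 1 · 5 + 2
  5 = 2 · 2 + 1
  2 = 2 · 1 + 0
gcd(774, 367) = 1.
Track Bezout coefficients alongside the remainders: start with r₀ = 774 = a·1 + b·0 (s = 1, t = 0) and r₁ = 367 = a·0 + b·1 (s = 0, t = 1); each new remainder r_{k+1} = r_{k-1} − q_k·r_k inherits s_{k+1} = s_{k-1} − q_k·s_k, t_{k+1} = t_{k-1} − q_k·t_k, so r_k = a·s_k + b·t_k at every step:
  q = 2: r = 40, s = 1 − 2·0 = 1, t = 0 − 2·1 = -2  (check: 774·1 + 367·(-2) = 40)
  q = 9: r = 7, s = 0 − 9·1 = -9, t = 1 − 9·(-2) = 19  (check: 774·(-9) + 367·19 = 7)
  q = 5: r = 5, s = 1 − 5·(-9) = 46, t = -2 − 5·19 = -97  (check: 774·46 + 367·(-97) = 5)
  q = 1: r = 2, s = -9 − 1·46 = -55, t = 19 − 1·(-97) = 116  (check: 774·(-55) + 367·116 = 2)
  q = 2: r = 1, s = 46 − 2·(-55) = 156, t = -97 − 2·116 = -329  (check: 774·156 + 367·(-329) = 1)
The row with r = 1 (the gcd) gives the Bezout coefficients s = 156, t = -329.
Result: 774 · (156) + 367 · (-329) = 1.

gcd(774, 367) = 1; s = 156, t = -329 (check: 774·156 + 367·(-329) = 1).


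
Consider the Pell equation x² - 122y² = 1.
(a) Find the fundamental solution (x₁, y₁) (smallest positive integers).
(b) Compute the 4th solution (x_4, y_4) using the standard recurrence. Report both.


Step 1: Find the fundamental solution (x₁, y₁) of x² - 122y² = 1.
  Expand √122 as a continued fraction. a₀ = ⌊√122⌋ = 11; iterate m_{k+1} = d_k·a_k − m_k, d_{k+1} = (122 − m_{k+1}²)/d_k, a_{k+1} = ⌊(a₀ + m_{k+1})/d_{k+1}⌋ (starting m₀ = 0, d₀ = 1), with convergents p_k = a_k·p_{k-1} + p_{k-2}, q_k = a_k·q_{k-1} + q_{k-2} (p₋₁ = 1, q₋₁ = 0):
  k = 0: a₀ = 11; p₀/q₀ = 11/1; p₀² − 122·q₀² = 121 − 122 = -1.
  k = 1: m = 11, d = 1, a = ⌊(11 + 11)/1⌋ = 22; p/q = (22·11 + 1)/(22·1 + 0) = 243/22; p² − 122·q² = 59049 − 59048 = 1.
  The first convergent with p² − 122·q² = 1 gives the fundamental solution (x₁, y₁) = (243, 22).
Step 2: Apply the recurrence (x_{n+1}, y_{n+1}) = (x₁x_n + 122y₁y_n, x₁y_n + y₁x_n) repeatedly.
  From (x_1, y_1) = (243, 22): x_2 = 243·243 + 122·22·22 = 118097; y_2 = 243·22 + 22·243 = 10692.
  From (x_2, y_2) = (118097, 10692): x_3 = 243·118097 + 122·22·10692 = 57394899; y_3 = 243·10692 + 22·118097 = 5196290.
  From (x_3, y_3) = (57394899, 5196290): x_4 = 243·57394899 + 122·22·5196290 = 27893802817; y_4 = 243·5196290 + 22·57394899 = 2525386248.
Step 3: Verify x_4² - 122·y_4² = 778064235593677135489 - 778064235593677135488 = 1 (should be 1). ✓

(x_1, y_1) = (243, 22); (x_4, y_4) = (27893802817, 2525386248).


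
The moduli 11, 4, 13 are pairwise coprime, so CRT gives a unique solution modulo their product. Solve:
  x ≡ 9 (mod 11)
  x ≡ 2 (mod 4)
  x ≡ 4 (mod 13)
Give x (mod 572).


Moduli 11, 4, 13 are pairwise coprime; by CRT there is a unique solution modulo M = 11 · 4 · 13 = 572.
Solve pairwise, accumulating the modulus:
  Start with x ≡ 9 (mod 11).
  Combine with x ≡ 2 (mod 4): since gcd(11, 4) = 1, we get a unique residue mod 44.
    Write x = 9 + 11·t and substitute into x ≡ 2 (mod 4): 11·t ≡ 2 − 9 = -7 (mod 4).
    Reduce coefficients mod 4: 3·t ≡ 1 (mod 4).
    The inverse of 3 mod 4 is 3 (since 3·3 = 9 = 2·4 + 1), so t ≡ 3·1 = 3 ≡ 3 (mod 4).
    Then x = 9 + 11·3 = 42, valid modulo lcm(11, 4) = 44: x ≡ 42 (mod 44).
  Combine with x ≡ 4 (mod 13): since gcd(44, 13) = 1, we get a unique residue mod 572.
    Write x = 42 + 44·t and substitute into x ≡ 4 (mod 13): 44·t ≡ 4 − 42 = -38 (mod 13).
    Reduce coefficients mod 13: 5·t ≡ 1 (mod 13).
    The inverse of 5 mod 13 is 8 (since 5·8 = 40 = 3·13 + 1), so t ≡ 8·1 = 8 ≡ 8 (mod 13).
    Then x = 42 + 44·8 = 394, valid modulo lcm(44, 13) = 572: x ≡ 394 (mod 572).
Verify: 394 mod 11 = 9 ✓, 394 mod 4 = 2 ✓, 394 mod 13 = 4 ✓.

x ≡ 394 (mod 572).


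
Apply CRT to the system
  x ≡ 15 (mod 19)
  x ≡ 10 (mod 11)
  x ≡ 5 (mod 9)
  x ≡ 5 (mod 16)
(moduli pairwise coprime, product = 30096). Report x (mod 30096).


Product of moduli M = 19 · 11 · 9 · 16 = 30096.
Merge one congruence at a time:
  Start: x ≡ 15 (mod 19).
  Combine with x ≡ 10 (mod 11); new modulus lcm = 209.
    Write x = 15 + 19·t and substitute into x ≡ 10 (mod 11): 19·t ≡ 10 − 15 = -5 (mod 11).
    Reduce coefficients mod 11: 8·t ≡ 6 (mod 11).
    The inverse of 8 mod 11 is 7 (since 8·7 = 56 = 5·11 + 1), so t ≡ 7·6 = 42 ≡ 9 (mod 11).
    Then x = 15 + 19·9 = 186, valid modulo lcm(19, 11) = 209: x ≡ 186 (mod 209).
  Combine with x ≡ 5 (mod 9); new modulus lcm = 1881.
    Write x = 186 + 209·t and substitute into x ≡ 5 (mod 9): 209·t ≡ 5 − 186 = -181 (mod 9).
    Reduce coefficients mod 9: 2·t ≡ 8 (mod 9).
    The inverse of 2 mod 9 is 5 (since 2·5 = 10 = 1·9 + 1), so t ≡ 5·8 = 40 ≡ 4 (mod 9).
    Then x = 186 + 209·4 = 1022, valid modulo lcm(209, 9) = 1881: x ≡ 1022 (mod 1881).
  Combine with x ≡ 5 (mod 16); new modulus lcm = 30096.
    Write x = 1022 + 1881·t and substitute into x ≡ 5 (mod 16): 1881·t ≡ 5 − 1022 = -1017 (mod 16).
    Reduce coefficients mod 16: 9·t ≡ 7 (mod 16).
    The inverse of 9 mod 16 is 9 (since 9·9 = 81 = 5·16 + 1), so t ≡ 9·7 = 63 ≡ 15 (mod 16).
    Then x = 1022 + 1881·15 = 29237, valid modulo lcm(1881, 16) = 30096: x ≡ 29237 (mod 30096).
Verify against each original: 29237 mod 19 = 15, 29237 mod 11 = 10, 29237 mod 9 = 5, 29237 mod 16 = 5.

x ≡ 29237 (mod 30096).
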